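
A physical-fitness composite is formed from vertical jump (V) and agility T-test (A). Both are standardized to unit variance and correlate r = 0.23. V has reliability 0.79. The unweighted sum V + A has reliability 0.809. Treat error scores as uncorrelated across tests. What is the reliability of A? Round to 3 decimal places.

0.740

Var(V+A) = 2 + 2·0.23 = 2.460.
True-score variance = ρ_V + ρ_A + 2·0.23, so 0.809 = (0.79 + ρ_A + 0.46) / 2.460.
ρ_A = 0.809·2.460 − 0.79 − 0.46 = 0.740.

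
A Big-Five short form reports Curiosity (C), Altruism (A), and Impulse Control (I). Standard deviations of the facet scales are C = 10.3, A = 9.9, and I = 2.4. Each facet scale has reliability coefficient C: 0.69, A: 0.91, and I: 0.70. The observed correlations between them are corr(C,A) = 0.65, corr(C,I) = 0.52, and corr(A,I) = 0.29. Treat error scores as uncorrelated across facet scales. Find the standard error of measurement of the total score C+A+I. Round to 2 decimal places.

6.59

Var(total) = 209.86 + 172.051 = 381.911.
True-score variance = 166.423 + 172.051 = 338.474, so reliability = 0.8863.
Error variance = 381.911 − 338.474 = 43.4368; SEM = √43.4368 = 6.59.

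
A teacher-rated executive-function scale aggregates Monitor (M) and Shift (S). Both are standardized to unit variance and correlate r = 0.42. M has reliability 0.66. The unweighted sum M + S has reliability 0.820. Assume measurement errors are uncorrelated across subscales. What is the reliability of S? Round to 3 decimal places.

0.829

Var(M+S) = 2 + 2·0.42 = 2.840.
True-score variance = ρ_M + ρ_S + 2·0.42, so 0.820 = (0.66 + ρ_S + 0.84) / 2.840.
ρ_S = 0.820·2.840 − 0.66 − 0.84 = 0.829.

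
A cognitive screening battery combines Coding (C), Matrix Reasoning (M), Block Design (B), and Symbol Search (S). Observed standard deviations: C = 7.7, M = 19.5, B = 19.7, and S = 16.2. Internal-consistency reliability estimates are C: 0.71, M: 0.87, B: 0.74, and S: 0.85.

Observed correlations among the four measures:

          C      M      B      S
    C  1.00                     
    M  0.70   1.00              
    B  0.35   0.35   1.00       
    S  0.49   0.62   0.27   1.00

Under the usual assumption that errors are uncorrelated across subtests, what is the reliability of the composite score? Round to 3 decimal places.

Var(C+M+B+S) = 7.7² + 19.5² + 19.7² + 16.2² + 2·[7.7·19.5·0.70 + 7.7·19.7·0.35 + 7.7·16.2·0.49 + 19.5·19.7·0.35 + 19.5·16.2·0.62 + 19.7·16.2·0.27] = 1090.07 + 1271.59 = 2361.66.
With uncorrelated errors the cross-covariances are all true-score covariance, so they carry over unchanged; only the diagonal terms shrink to ρᵢσᵢ².
True-score variance = [7.7²·0.71 + 19.5²·0.87 + 19.7²·0.74 + 16.2²·0.85] + 1271.59 = 883.174 + 1271.59 = 2154.77.
Reliability = 2154.77 / 2361.66 = 0.912.

0.912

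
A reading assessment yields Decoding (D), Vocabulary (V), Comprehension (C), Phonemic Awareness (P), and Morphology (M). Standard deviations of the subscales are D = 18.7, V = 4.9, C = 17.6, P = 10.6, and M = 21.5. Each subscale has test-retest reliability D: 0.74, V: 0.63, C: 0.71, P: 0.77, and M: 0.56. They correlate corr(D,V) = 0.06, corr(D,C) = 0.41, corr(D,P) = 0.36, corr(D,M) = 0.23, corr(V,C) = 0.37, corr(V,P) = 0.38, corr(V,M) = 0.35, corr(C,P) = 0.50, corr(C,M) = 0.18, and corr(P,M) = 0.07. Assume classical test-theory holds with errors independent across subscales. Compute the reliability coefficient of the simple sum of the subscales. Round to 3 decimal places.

Var(D+V+C+P+M) = 18.7² + 4.9² + 17.6² + 10.6² + 21.5² + 2·[18.7·4.9·0.06 + 18.7·17.6·0.41 + 18.7·10.6·0.36 + 18.7·21.5·0.23 + 4.9·17.6·0.37 + 4.9·10.6·0.38 + 4.9·21.5·0.35 + 17.6·10.6·0.50 + 17.6·21.5·0.18 + 10.6·21.5·0.07] = 1258.07 + 1140.26 = 2398.33.
Because errors are independent across components, Cov(Tᵢ,Tⱼ) = Cov(Xᵢ,Xⱼ); the off-diagonal part of the true-score variance is the same as above.
True-score variance = [18.7²·0.74 + 4.9²·0.63 + 17.6²·0.71 + 10.6²·0.77 + 21.5²·0.56] + 1140.26 = 839.204 + 1140.26 = 1979.47.
Reliability = 1979.47 / 2398.33 = 0.825.

0.825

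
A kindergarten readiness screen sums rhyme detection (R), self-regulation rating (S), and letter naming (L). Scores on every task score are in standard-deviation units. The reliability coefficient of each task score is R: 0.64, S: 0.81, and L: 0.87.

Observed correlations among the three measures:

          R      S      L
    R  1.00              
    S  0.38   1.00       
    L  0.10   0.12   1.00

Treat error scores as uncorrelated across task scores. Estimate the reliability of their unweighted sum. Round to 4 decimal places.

Var(R+S+L) = 3 + 2·[0.38 + 0.10 + 0.12] = 3 + 1.2 = 4.2.
Under uncorrelated errors the observed covariances equal the true-score covariances, so only the own-variance terms attenuate.
True-score variance = [0.64 + 0.81 + 0.87] + 1.2 = 2.32 + 1.2 = 3.52.
Reliability = 3.52 / 4.2 = 0.8381.

0.8381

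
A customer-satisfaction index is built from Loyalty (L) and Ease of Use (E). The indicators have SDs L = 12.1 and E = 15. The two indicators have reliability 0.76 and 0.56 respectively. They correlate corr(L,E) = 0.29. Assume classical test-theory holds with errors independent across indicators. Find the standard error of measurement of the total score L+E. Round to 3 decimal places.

Var(total) = 371.41 + 105.27 = 476.68.
True-score variance = 237.272 + 105.27 = 342.542, so reliability = 0.7186.
Error variance = 476.68 − 342.542 = 134.138; SEM = √134.138 = 11.582.

11.582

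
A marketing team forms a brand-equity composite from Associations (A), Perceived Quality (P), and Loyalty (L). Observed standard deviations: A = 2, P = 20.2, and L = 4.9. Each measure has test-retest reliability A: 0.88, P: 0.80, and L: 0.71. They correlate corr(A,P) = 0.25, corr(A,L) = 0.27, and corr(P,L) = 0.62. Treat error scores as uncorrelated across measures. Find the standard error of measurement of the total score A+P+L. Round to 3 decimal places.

Var(total) = 436.05 + 148.227 = 584.277.
True-score variance = 346.999 + 148.227 = 495.226, so reliability = 0.8476.
Error variance = 584.277 − 495.226 = 89.0509; SEM = √89.0509 = 9.437.

9.437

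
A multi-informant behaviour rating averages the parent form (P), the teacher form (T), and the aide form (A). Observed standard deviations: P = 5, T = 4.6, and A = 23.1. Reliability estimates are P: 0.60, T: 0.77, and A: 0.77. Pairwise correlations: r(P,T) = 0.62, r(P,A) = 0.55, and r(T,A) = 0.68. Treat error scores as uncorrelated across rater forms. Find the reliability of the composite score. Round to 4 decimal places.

0.8436

Var(P+T+A) = 5² + 4.6² + 23.1² + 2·[5·4.6·0.62 + 5·23.1·0.55 + 4.6·23.1·0.68] = 579.77 + 300.084 = 879.854.
Under uncorrelated errors the observed covariances equal the true-score covariances, so only the own-variance terms attenuate.
True-score variance = [5²·0.60 + 4.6²·0.77 + 23.1²·0.77] + 300.084 = 442.173 + 300.084 = 742.257.
Reliability = 742.257 / 879.854 = 0.8436.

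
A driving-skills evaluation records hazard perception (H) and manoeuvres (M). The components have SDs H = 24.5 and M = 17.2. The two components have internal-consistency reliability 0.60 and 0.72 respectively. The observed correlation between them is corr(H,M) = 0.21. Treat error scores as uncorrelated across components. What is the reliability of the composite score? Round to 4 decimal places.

Var(H+M) = 24.5² + 17.2² + 2·[24.5·17.2·0.21] = 896.09 + 176.988 = 1073.08.
Because errors are independent across components, Cov(Tᵢ,Tⱼ) = Cov(Xᵢ,Xⱼ); the off-diagonal part of the true-score variance is the same as above.
True-score variance = [24.5²·0.60 + 17.2²·0.72] + 176.988 = 573.155 + 176.988 = 750.143.
Reliability = 750.143 / 1073.08 = 0.6991.

0.6991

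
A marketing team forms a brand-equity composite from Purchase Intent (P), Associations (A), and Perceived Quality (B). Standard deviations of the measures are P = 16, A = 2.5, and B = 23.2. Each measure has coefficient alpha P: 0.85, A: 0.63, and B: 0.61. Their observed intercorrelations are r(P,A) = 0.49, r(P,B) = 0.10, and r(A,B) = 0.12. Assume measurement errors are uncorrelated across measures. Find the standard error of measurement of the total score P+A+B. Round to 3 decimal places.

Var(total) = 800.49 + 127.36 = 927.85.
True-score variance = 549.864 + 127.36 = 677.224, so reliability = 0.7299.
Error variance = 927.85 − 677.224 = 250.626; SEM = √250.626 = 15.831.

15.831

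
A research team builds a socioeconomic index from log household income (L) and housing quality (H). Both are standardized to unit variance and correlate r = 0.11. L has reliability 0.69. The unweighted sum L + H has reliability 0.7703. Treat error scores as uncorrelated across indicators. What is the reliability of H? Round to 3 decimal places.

Var(L+H) = 2 + 2·0.11 = 2.220.
True-score variance = ρ_L + ρ_H + 2·0.11, so 0.7703 = (0.69 + ρ_H + 0.22) / 2.220.
ρ_H = 0.7703·2.220 − 0.69 − 0.22 = 0.800.

0.800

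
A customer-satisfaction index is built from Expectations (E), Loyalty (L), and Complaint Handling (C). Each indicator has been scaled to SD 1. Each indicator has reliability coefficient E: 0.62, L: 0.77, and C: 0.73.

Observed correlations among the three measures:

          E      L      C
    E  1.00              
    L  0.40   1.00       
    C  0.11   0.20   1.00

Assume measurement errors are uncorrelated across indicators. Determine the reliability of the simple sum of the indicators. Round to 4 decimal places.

0.8009

Var(E+L+C) = 3 + 2·[0.40 + 0.11 + 0.20] = 3 + 1.42 = 4.42.
With uncorrelated errors the cross-covariances are all true-score covariance, so they carry over unchanged; only the diagonal terms shrink to ρᵢσᵢ².
True-score variance = [0.62 + 0.77 + 0.73] + 1.42 = 2.12 + 1.42 = 3.54.
Reliability = 3.54 / 4.42 = 0.8009.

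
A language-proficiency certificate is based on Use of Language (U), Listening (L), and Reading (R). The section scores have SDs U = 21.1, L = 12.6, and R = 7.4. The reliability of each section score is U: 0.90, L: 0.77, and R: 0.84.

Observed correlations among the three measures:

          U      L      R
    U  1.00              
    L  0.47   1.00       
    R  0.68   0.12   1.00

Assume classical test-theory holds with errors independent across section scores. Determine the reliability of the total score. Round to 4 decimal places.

Var(U+L+R) = 21.1² + 12.6² + 7.4² + 2·[21.1·12.6·0.47 + 21.1·7.4·0.68 + 12.6·7.4·0.12] = 658.73 + 484.636 = 1143.37.
Under uncorrelated errors the observed covariances equal the true-score covariances, so only the own-variance terms attenuate.
True-score variance = [21.1²·0.90 + 12.6²·0.77 + 7.4²·0.84] + 484.636 = 568.933 + 484.636 = 1053.57.
Reliability = 1053.57 / 1143.37 = 0.9215.

0.9215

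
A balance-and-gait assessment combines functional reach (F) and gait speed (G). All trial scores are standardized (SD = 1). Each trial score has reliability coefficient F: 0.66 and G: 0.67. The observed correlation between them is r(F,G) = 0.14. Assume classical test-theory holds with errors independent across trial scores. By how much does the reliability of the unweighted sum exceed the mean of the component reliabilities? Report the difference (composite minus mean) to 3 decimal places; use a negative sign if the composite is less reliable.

0.041

Var(sum) = 2 + 0.28 = 2.28; true-score variance = 1.33 + 0.28 = 1.61; composite reliability = 0.7061.
Mean component reliability = 0.6650.
Difference = 0.7061 − 0.6650 = 0.041.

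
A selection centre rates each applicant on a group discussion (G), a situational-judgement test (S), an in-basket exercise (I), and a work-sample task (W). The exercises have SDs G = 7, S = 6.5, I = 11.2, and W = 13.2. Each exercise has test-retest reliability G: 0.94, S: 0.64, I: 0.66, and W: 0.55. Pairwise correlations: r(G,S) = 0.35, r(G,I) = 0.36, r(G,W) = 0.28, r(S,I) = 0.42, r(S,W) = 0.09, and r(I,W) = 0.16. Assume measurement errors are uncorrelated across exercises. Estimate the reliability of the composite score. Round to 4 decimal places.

Var(G+S+I+W) = 7² + 6.5² + 11.2² + 13.2² + 2·[7·6.5·0.35 + 7·11.2·0.36 + 7·13.2·0.28 + 6.5·11.2·0.42 + 6.5·13.2·0.09 + 11.2·13.2·0.16] = 390.93 + 263.947 = 654.877.
Because errors are independent across components, Cov(Tᵢ,Tⱼ) = Cov(Xᵢ,Xⱼ); the off-diagonal part of the true-score variance is the same as above.
True-score variance = [7²·0.94 + 6.5²·0.64 + 11.2²·0.66 + 13.2²·0.55] + 263.947 = 251.722 + 263.947 = 515.669.
Reliability = 515.669 / 654.877 = 0.7874.

0.7874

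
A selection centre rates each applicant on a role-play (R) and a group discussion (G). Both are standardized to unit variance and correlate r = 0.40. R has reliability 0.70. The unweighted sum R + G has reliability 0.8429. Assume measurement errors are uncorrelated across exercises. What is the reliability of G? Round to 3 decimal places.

Var(R+G) = 2 + 2·0.40 = 2.800.
True-score variance = ρ_R + ρ_G + 2·0.40, so 0.8429 = (0.70 + ρ_G + 0.80) / 2.800.
ρ_G = 0.8429·2.800 − 0.70 − 0.80 = 0.860.

0.860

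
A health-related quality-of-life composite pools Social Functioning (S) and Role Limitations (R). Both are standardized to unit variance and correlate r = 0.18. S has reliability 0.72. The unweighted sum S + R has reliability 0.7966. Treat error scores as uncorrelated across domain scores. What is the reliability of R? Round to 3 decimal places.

Var(S+R) = 2 + 2·0.18 = 2.360.
True-score variance = ρ_S + ρ_R + 2·0.18, so 0.7966 = (0.72 + ρ_R + 0.36) / 2.360.
ρ_R = 0.7966·2.360 − 0.72 − 0.36 = 0.800.

0.800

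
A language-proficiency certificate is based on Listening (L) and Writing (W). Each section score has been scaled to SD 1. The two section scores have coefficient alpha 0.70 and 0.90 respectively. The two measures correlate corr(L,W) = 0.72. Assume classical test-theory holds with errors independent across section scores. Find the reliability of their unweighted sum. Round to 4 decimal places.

0.8837

Var(L+W) = 2 + 2·[0.72] = 2 + 1.44 = 3.44.
Under uncorrelated errors the observed covariances equal the true-score covariances, so only the own-variance terms attenuate.
True-score variance = [0.70 + 0.90] + 1.44 = 1.6 + 1.44 = 3.04.
Reliability = 3.04 / 3.44 = 0.8837.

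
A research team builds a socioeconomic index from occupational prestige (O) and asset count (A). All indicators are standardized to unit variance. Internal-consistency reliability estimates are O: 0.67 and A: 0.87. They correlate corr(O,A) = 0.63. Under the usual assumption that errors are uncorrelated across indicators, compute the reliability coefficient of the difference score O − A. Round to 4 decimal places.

0.3784

Var(O−A) = 1 + 1 − 2·0.63 = 2 − 1.26 = 0.74.
Under uncorrelated errors the observed covariances equal the true-score covariances, so only the own-variance terms attenuate.
True-score variance = [0.67 + 0.87] − 1.26 = 1.54 − 1.26 = 0.28.
Reliability = 0.28 / 0.74 = 0.3784.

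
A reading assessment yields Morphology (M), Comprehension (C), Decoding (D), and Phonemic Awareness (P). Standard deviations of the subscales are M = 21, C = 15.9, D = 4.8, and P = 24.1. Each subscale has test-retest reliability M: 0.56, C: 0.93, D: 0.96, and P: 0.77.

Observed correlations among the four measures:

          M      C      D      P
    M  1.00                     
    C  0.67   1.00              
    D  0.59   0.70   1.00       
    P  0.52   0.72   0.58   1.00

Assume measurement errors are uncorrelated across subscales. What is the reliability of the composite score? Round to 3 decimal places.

Var(M+C+D+P) = 21² + 15.9² + 4.8² + 24.1² + 2·[21·15.9·0.67 + 21·4.8·0.59 + 21·24.1·0.52 + 15.9·4.8·0.70 + 15.9·24.1·0.72 + 4.8·24.1·0.58] = 1297.66 + 1885.54 = 3183.2.
Under uncorrelated errors the observed covariances equal the true-score covariances, so only the own-variance terms attenuate.
True-score variance = [21²·0.56 + 15.9²·0.93 + 4.8²·0.96 + 24.1²·0.77] + 1885.54 = 951.415 + 1885.54 = 2836.96.
Reliability = 2836.96 / 3183.2 = 0.891.

0.891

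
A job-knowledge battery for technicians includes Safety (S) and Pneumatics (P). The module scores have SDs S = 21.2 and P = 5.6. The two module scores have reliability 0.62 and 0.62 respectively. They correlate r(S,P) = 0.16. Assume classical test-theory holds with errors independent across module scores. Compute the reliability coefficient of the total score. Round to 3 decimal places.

Var(S+P) = 21.2² + 5.6² + 2·[21.2·5.6·0.16] = 480.8 + 37.9904 = 518.79.
Because errors are independent across components, Cov(Tᵢ,Tⱼ) = Cov(Xᵢ,Xⱼ); the off-diagonal part of the true-score variance is the same as above.
True-score variance = [21.2²·0.62 + 5.6²·0.62] + 37.9904 = 298.096 + 37.9904 = 336.086.
Reliability = 336.086 / 518.79 = 0.648.

0.648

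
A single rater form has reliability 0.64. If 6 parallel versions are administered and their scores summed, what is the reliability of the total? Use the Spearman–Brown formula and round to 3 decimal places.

ρ_k = kρ / (1 + (k−1)ρ) = 6·0.64 / (1 + 5·0.64) = 3.840 / 4.200 = 0.914.

0.914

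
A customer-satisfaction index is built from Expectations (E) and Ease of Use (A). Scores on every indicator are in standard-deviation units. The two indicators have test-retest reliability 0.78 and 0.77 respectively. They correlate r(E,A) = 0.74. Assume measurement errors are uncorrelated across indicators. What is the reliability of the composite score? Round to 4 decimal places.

Var(E+A) = 2 + 2·[0.74] = 2 + 1.48 = 3.48.
Under uncorrelated errors the observed covariances equal the true-score covariances, so only the own-variance terms attenuate.
True-score variance = [0.78 + 0.77] + 1.48 = 1.55 + 1.48 = 3.03.
Reliability = 3.03 / 3.48 = 0.8707.

0.8707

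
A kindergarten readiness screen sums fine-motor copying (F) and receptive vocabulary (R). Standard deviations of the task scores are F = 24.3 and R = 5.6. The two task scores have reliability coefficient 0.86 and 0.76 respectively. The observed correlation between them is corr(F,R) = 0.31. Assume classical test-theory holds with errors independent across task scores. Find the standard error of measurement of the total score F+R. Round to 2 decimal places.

Var(total) = 621.85 + 84.3696 = 706.22.
True-score variance = 531.655 + 84.3696 = 616.025, so reliability = 0.8723.
Error variance = 706.22 − 616.025 = 90.195; SEM = √90.195 = 9.50.

9.50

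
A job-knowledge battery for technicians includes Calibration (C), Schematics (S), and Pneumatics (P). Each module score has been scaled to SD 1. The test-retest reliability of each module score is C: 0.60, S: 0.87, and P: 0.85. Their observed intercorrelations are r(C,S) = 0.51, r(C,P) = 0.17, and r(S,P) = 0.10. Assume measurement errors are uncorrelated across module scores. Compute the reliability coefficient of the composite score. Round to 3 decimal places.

0.851

Var(C+S+P) = 3 + 2·[0.51 + 0.17 + 0.10] = 3 + 1.56 = 4.56.
Under uncorrelated errors the observed covariances equal the true-score covariances, so only the own-variance terms attenuate.
True-score variance = [0.60 + 0.87 + 0.85] + 1.56 = 2.32 + 1.56 = 3.88.
Reliability = 3.88 / 4.56 = 0.851.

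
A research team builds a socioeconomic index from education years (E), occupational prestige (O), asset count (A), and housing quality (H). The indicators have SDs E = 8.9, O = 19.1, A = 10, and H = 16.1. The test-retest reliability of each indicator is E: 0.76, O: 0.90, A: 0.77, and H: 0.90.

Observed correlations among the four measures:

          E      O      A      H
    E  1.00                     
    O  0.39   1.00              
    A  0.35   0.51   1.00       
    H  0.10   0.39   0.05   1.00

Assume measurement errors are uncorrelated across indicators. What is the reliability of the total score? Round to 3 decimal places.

Var(E+O+A+H) = 8.9² + 19.1² + 10² + 16.1² + 2·[8.9·19.1·0.39 + 8.9·10·0.35 + 8.9·16.1·0.10 + 19.1·10·0.51 + 19.1·16.1·0.39 + 10·16.1·0.05] = 803.23 + 674.328 = 1477.56.
Because errors are independent across components, Cov(Tᵢ,Tⱼ) = Cov(Xᵢ,Xⱼ); the off-diagonal part of the true-score variance is the same as above.
True-score variance = [8.9²·0.76 + 19.1²·0.90 + 10²·0.77 + 16.1²·0.90] + 674.328 = 698.818 + 674.328 = 1373.15.
Reliability = 1373.15 / 1477.56 = 0.929.

0.929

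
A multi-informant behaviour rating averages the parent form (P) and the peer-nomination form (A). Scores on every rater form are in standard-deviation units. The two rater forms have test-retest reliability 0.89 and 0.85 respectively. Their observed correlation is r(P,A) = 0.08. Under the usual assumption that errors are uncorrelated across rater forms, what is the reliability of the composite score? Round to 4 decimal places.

0.8796

Var(P+A) = 2 + 2·[0.08] = 2 + 0.16 = 2.16.
Under uncorrelated errors the observed covariances equal the true-score covariances, so only the own-variance terms attenuate.
True-score variance = [0.89 + 0.85] + 0.16 = 1.74 + 0.16 = 1.9.
Reliability = 1.9 / 2.16 = 0.8796.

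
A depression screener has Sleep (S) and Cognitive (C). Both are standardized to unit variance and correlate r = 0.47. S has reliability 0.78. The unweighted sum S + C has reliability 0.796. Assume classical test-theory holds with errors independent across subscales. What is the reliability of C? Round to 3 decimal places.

Var(S+C) = 2 + 2·0.47 = 2.940.
True-score variance = ρ_S + ρ_C + 2·0.47, so 0.796 = (0.78 + ρ_C + 0.94) / 2.940.
ρ_C = 0.796·2.940 − 0.78 − 0.94 = 0.620.

0.620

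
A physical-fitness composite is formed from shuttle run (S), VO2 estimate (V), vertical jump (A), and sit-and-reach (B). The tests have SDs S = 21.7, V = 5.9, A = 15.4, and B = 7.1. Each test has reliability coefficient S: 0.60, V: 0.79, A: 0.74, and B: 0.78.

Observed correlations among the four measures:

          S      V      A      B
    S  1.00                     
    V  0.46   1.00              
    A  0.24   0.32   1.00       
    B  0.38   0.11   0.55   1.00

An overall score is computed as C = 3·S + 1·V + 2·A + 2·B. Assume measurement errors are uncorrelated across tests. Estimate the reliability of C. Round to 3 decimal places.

0.753

Var(C) = 3²·21.7² + 5.9² + 2²·15.4² + 2²·7.1² + 2·[3·21.7·5.9·0.46 + 6·21.7·15.4·0.24 + 6·21.7·7.1·0.38 + 2·5.9·15.4·0.32 + 2·5.9·7.1·0.11 + 4·15.4·7.1·0.55] = 5423.1 + 2634.19 = 8057.29.
Under uncorrelated errors the observed covariances equal the true-score covariances, so only the own-variance terms attenuate.
True-score variance = [3²·21.7²·0.60 + 5.9²·0.79 + 2²·15.4²·0.74 + 2²·7.1²·0.78] + 2634.19 = 3429.58 + 2634.19 = 6063.77.
Reliability = 6063.77 / 8057.29 = 0.753.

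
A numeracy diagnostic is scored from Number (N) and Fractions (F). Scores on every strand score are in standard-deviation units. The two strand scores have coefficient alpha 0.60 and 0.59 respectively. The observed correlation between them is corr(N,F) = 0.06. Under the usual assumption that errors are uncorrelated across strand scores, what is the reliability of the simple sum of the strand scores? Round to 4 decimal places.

Var(N+F) = 2 + 2·[0.06] = 2 + 0.12 = 2.12.
Because errors are independent across components, Cov(Tᵢ,Tⱼ) = Cov(Xᵢ,Xⱼ); the off-diagonal part of the true-score variance is the same as above.
True-score variance = [0.60 + 0.59] + 0.12 = 1.19 + 0.12 = 1.31.
Reliability = 1.31 / 2.12 = 0.6179.

0.6179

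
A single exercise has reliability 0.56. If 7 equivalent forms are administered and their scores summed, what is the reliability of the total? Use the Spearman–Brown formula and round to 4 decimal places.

ρ_k = kρ / (1 + (k−1)ρ) = 7·0.56 / (1 + 6·0.56) = 3.920 / 4.360 = 0.8991.

0.8991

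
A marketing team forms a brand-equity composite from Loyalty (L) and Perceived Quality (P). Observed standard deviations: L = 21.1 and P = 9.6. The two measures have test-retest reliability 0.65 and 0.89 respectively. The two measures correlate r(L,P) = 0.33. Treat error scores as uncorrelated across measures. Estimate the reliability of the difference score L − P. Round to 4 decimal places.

0.5889

Var(L−P) = 21.1² + 9.6² − 2·21.1·9.6·0.33 = 537.37 − 133.69 = 403.68.
With uncorrelated errors the cross-covariances are all true-score covariance, so they carry over unchanged; only the diagonal terms shrink to ρᵢσᵢ².
True-score variance = [21.1²·0.65 + 9.6²·0.89] − 133.69 = 371.409 − 133.69 = 237.719.
Reliability = 237.719 / 403.68 = 0.5889.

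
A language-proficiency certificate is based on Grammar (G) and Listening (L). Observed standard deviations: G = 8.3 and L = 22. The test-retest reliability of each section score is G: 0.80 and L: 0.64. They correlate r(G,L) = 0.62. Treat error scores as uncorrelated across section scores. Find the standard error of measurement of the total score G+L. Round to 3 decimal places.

13.712

Var(total) = 552.89 + 226.424 = 779.314.
True-score variance = 364.872 + 226.424 = 591.296, so reliability = 0.7587.
Error variance = 779.314 − 591.296 = 188.018; SEM = √188.018 = 13.712.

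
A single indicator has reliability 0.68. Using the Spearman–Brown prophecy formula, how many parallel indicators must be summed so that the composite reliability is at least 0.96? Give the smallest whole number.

12

k ≥ ρ*(1−ρ₁)/(ρ₁(1−ρ*)) = 0.96·0.32 / (0.68·0.04) = 11.294.
Smallest integer k = 12.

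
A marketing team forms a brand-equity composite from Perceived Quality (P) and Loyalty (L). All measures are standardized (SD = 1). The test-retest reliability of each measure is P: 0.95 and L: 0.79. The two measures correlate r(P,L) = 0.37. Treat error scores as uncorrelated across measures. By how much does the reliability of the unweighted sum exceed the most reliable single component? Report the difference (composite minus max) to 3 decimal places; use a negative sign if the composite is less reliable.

-0.045

Var(sum) = 2 + 0.74 = 2.74; true-score variance = 1.74 + 0.74 = 2.48; composite reliability = 0.9051.
Max component reliability = 0.9500.
Difference = 0.9051 − 0.9500 = -0.045.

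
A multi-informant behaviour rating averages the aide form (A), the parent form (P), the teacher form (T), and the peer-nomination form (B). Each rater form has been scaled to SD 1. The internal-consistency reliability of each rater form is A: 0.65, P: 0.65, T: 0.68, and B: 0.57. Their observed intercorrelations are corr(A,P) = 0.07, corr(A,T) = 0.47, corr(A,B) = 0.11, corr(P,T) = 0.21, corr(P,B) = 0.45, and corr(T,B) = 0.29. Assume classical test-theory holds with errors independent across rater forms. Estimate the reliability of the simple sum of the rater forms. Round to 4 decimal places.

0.7986

Var(A+P+T+B) = 4 + 2·[0.07 + 0.47 + 0.11 + 0.21 + 0.45 + 0.29] = 4 + 3.2 = 7.2.
Because errors are independent across components, Cov(Tᵢ,Tⱼ) = Cov(Xᵢ,Xⱼ); the off-diagonal part of the true-score variance is the same as above.
True-score variance = [0.65 + 0.65 + 0.68 + 0.57] + 3.2 = 2.55 + 3.2 = 5.75.
Reliability = 5.75 / 7.2 = 0.7986.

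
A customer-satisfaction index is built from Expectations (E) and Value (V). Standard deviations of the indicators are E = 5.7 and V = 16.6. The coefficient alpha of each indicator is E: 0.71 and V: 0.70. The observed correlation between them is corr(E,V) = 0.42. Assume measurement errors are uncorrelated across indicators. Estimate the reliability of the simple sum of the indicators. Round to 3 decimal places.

0.762

Var(E+V) = 5.7² + 16.6² + 2·[5.7·16.6·0.42] = 308.05 + 79.4808 = 387.531.
Under uncorrelated errors the observed covariances equal the true-score covariances, so only the own-variance terms attenuate.
True-score variance = [5.7²·0.71 + 16.6²·0.70] + 79.4808 = 215.96 + 79.4808 = 295.441.
Reliability = 295.441 / 387.531 = 0.762.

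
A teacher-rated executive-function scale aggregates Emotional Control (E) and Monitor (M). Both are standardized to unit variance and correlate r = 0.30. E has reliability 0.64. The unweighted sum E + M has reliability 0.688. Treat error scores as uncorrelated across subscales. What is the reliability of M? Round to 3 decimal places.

Var(E+M) = 2 + 2·0.30 = 2.600.
True-score variance = ρ_E + ρ_M + 2·0.30, so 0.688 = (0.64 + ρ_M + 0.60) / 2.600.
ρ_M = 0.688·2.600 − 0.64 − 0.60 = 0.549.

0.549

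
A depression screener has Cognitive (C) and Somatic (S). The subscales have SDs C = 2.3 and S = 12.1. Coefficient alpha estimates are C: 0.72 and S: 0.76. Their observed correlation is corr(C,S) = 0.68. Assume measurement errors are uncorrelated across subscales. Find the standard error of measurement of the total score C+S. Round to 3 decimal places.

6.051

Var(total) = 151.7 + 37.8488 = 189.549.
True-score variance = 115.08 + 37.8488 = 152.929, so reliability = 0.8068.
Error variance = 189.549 − 152.929 = 36.6196; SEM = √36.6196 = 6.051.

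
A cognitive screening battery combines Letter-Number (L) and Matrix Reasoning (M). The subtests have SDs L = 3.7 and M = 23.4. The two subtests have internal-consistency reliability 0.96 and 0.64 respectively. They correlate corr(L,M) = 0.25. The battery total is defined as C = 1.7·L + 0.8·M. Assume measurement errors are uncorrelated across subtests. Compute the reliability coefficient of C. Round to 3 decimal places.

Var(C) = 1.7²·3.7² + 0.8²·23.4² + 2·[1.36·3.7·23.4·0.25] = 390.003 + 58.8744 = 448.877.
Under uncorrelated errors the observed covariances equal the true-score covariances, so only the own-variance terms attenuate.
True-score variance = [1.7²·3.7²·0.96 + 0.8²·23.4²·0.64] + 58.8744 = 262.262 + 58.8744 = 321.137.
Reliability = 321.137 / 448.877 = 0.715.

0.715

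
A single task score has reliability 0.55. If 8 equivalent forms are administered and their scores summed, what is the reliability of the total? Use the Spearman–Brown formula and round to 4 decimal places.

0.9072

ρ_k = kρ / (1 + (k−1)ρ) = 8·0.55 / (1 + 7·0.55) = 4.400 / 4.850 = 0.9072.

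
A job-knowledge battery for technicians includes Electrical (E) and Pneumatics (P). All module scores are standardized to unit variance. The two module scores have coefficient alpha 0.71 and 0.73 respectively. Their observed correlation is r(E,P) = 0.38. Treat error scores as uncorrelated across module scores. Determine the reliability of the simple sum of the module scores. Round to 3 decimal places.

0.797

Var(E+P) = 2 + 2·[0.38] = 2 + 0.76 = 2.76.
With uncorrelated errors the cross-covariances are all true-score covariance, so they carry over unchanged; only the diagonal terms shrink to ρᵢσᵢ².
True-score variance = [0.71 + 0.73] + 0.76 = 1.44 + 0.76 = 2.2.
Reliability = 2.2 / 2.76 = 0.797.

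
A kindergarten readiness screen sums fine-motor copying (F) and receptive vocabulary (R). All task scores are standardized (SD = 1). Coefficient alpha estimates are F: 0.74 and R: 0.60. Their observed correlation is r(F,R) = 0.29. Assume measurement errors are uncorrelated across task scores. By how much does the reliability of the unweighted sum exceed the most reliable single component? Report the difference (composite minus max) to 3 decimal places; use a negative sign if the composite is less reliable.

Var(sum) = 2 + 0.58 = 2.58; true-score variance = 1.34 + 0.58 = 1.92; composite reliability = 0.7442.
Max component reliability = 0.7400.
Difference = 0.7442 − 0.7400 = 0.004.

0.004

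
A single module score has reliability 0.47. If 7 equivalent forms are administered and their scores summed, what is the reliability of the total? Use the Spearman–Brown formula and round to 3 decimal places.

0.861

ρ_k = kρ / (1 + (k−1)ρ) = 7·0.47 / (1 + 6·0.47) = 3.290 / 3.820 = 0.861.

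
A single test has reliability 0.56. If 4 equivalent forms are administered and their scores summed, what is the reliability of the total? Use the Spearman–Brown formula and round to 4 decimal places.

ρ_k = kρ / (1 + (k−1)ρ) = 4·0.56 / (1 + 3·0.56) = 2.240 / 2.680 = 0.8358.

0.8358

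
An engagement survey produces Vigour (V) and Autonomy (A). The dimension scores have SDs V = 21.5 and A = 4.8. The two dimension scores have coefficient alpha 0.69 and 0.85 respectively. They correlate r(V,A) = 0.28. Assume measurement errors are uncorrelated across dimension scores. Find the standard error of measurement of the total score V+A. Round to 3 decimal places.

12.114

Var(total) = 485.29 + 57.792 = 543.082.
True-score variance = 338.536 + 57.792 = 396.329, so reliability = 0.7298.
Error variance = 543.082 − 396.329 = 146.753; SEM = √146.753 = 12.114.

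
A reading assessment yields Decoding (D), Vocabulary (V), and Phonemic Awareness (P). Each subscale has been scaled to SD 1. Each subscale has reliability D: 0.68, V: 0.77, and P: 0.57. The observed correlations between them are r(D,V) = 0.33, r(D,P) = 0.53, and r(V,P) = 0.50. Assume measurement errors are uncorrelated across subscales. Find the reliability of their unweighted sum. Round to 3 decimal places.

Var(D+V+P) = 3 + 2·[0.33 + 0.53 + 0.50] = 3 + 2.72 = 5.72.
Under uncorrelated errors the observed covariances equal the true-score covariances, so only the own-variance terms attenuate.
True-score variance = [0.68 + 0.77 + 0.57] + 2.72 = 2.02 + 2.72 = 4.74.
Reliability = 4.74 / 5.72 = 0.829.

0.829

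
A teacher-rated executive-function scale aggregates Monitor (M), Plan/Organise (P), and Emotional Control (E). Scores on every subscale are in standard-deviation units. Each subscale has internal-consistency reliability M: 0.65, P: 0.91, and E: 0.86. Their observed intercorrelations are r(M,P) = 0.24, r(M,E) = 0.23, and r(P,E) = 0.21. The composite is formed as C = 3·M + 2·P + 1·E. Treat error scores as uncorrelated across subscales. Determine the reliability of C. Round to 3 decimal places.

0.809

Var(C) = 3² + 2² + 1 + 2·[6·0.24 + 3·0.23 + 2·0.21] = 14 + 5.1 = 19.1.
Because errors are independent across components, Cov(Tᵢ,Tⱼ) = Cov(Xᵢ,Xⱼ); the off-diagonal part of the true-score variance is the same as above.
True-score variance = [3²·0.65 + 2²·0.91 + 0.86] + 5.1 = 10.35 + 5.1 = 15.45.
Reliability = 15.45 / 19.1 = 0.809.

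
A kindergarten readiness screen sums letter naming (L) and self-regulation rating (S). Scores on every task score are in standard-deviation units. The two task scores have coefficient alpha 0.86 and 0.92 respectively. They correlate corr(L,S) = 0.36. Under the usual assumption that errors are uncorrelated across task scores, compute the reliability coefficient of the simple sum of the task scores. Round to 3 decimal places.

0.919

Var(L+S) = 2 + 2·[0.36] = 2 + 0.72 = 2.72.
With uncorrelated errors the cross-covariances are all true-score covariance, so they carry over unchanged; only the diagonal terms shrink to ρᵢσᵢ².
True-score variance = [0.86 + 0.92] + 0.72 = 1.78 + 0.72 = 2.5.
Reliability = 2.5 / 2.72 = 0.919.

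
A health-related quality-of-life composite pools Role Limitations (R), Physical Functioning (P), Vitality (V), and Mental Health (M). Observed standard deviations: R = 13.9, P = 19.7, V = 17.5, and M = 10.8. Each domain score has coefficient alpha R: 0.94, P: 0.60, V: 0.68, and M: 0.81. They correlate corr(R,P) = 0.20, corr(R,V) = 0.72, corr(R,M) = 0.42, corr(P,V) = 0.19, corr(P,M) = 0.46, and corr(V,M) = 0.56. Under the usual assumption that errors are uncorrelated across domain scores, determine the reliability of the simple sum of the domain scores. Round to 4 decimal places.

Var(R+P+V+M) = 13.9² + 19.7² + 17.5² + 10.8² + 2·[13.9·19.7·0.20 + 13.9·17.5·0.72 + 13.9·10.8·0.42 + 19.7·17.5·0.19 + 19.7·10.8·0.46 + 17.5·10.8·0.56] = 1004.19 + 1124.34 = 2128.53.
With uncorrelated errors the cross-covariances are all true-score covariance, so they carry over unchanged; only the diagonal terms shrink to ρᵢσᵢ².
True-score variance = [13.9²·0.94 + 19.7²·0.60 + 17.5²·0.68 + 10.8²·0.81] + 1124.34 = 717.2 + 1124.34 = 1841.54.
Reliability = 1841.54 / 2128.53 = 0.8652.

0.8652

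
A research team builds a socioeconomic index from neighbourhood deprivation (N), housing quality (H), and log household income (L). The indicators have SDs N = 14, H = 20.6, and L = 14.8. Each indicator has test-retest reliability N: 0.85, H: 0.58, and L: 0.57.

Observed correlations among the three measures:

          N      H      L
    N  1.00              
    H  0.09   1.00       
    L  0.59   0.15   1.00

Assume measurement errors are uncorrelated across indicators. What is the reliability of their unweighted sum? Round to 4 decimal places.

0.7541

Var(N+H+L) = 14² + 20.6² + 14.8² + 2·[14·20.6·0.09 + 14·14.8·0.59 + 20.6·14.8·0.15] = 839.4 + 387.872 = 1227.27.
Because errors are independent across components, Cov(Tᵢ,Tⱼ) = Cov(Xᵢ,Xⱼ); the off-diagonal part of the true-score variance is the same as above.
True-score variance = [14²·0.85 + 20.6²·0.58 + 14.8²·0.57] + 387.872 = 537.582 + 387.872 = 925.454.
Reliability = 925.454 / 1227.27 = 0.7541.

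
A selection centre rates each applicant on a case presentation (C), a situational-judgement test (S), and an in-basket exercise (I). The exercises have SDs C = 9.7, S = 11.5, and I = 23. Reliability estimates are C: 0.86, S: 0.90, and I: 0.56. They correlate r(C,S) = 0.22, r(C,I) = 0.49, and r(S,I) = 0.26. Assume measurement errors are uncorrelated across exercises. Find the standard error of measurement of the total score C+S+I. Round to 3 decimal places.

16.098

Var(total) = 755.34 + 405.26 = 1160.6.
True-score variance = 496.182 + 405.26 = 901.442, so reliability = 0.7767.
Error variance = 1160.6 − 901.442 = 259.158; SEM = √259.158 = 16.098.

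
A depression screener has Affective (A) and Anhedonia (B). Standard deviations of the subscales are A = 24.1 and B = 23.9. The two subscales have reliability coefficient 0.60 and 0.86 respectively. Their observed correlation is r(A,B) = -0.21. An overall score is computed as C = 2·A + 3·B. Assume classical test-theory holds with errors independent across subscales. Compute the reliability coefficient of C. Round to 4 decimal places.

Var(C) = 2²·24.1² + 3²·23.9² + 2·[6·24.1·23.9·(-0.21)] = 7464.13 − 1451.49 = 6012.64.
Because errors are independent across components, Cov(Tᵢ,Tⱼ) = Cov(Xᵢ,Xⱼ); the off-diagonal part of the true-score variance is the same as above.
True-score variance = [2²·24.1²·0.60 + 3²·23.9²·0.86] − 1451.49 = 5815.11 − 1451.49 = 4363.61.
Reliability = 4363.61 / 6012.64 = 0.7257.

0.7257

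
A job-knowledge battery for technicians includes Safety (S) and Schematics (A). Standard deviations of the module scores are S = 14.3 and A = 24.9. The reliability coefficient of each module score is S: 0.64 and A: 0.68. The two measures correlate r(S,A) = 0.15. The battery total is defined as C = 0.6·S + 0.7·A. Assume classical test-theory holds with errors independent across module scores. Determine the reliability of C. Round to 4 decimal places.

0.7070

Var(C) = 0.6²·14.3² + 0.7²·24.9² + 2·[0.42·14.3·24.9·0.15] = 377.421 + 44.8648 = 422.286.
Under uncorrelated errors the observed covariances equal the true-score covariances, so only the own-variance terms attenuate.
True-score variance = [0.6²·14.3²·0.64 + 0.7²·24.9²·0.68] + 44.8648 = 253.702 + 44.8648 = 298.567.
Reliability = 298.567 / 422.286 = 0.7070.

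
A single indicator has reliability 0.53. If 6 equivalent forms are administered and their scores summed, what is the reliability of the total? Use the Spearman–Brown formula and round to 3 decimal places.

0.871

ρ_k = kρ / (1 + (k−1)ρ) = 6·0.53 / (1 + 5·0.53) = 3.180 / 3.650 = 0.871.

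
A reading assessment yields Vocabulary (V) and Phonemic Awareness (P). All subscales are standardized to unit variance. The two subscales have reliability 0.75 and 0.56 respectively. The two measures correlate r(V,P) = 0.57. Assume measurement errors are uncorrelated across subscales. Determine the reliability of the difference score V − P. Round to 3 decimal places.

Var(V−P) = 1 + 1 − 2·0.57 = 2 − 1.14 = 0.86.
With uncorrelated errors the cross-covariances are all true-score covariance, so they carry over unchanged; only the diagonal terms shrink to ρᵢσᵢ².
True-score variance = [0.75 + 0.56] − 1.14 = 1.31 − 1.14 = 0.17.
Reliability = 0.17 / 0.86 = 0.198.

0.198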